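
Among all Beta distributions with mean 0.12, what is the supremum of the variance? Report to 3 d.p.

For fixed mean μ the Beta variance is μ(1−μ)/(α+β+1), increasing as α+β decreases.
Its least upper bound (not attained) is μ(1−μ) = 0.12·0.88 = 0.106.

0.106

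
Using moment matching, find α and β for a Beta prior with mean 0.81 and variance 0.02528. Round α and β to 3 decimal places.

Write ν = α+β; then α = μν and Var = μ(1−μ)/(ν+1).
ν = μ(1−μ)/Var − 1 = 0.1539/0.02528 − 1 = 5.0878.
α = 0.81·5.0878 = 4.121, β = 0.19·5.0878 = 0.967.

α = 4.121, β = 0.967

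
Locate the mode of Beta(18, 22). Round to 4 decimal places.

0.4474

With α,β > 1, mode = (α−1)/(α+β−2) = 17/38 = 0.4474.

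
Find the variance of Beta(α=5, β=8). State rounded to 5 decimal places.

α+β = 13 and αβ = 40, so Var = αβ/[(α+β)²(α+β+1)] = 40/2366 = 0.01691.

0.01691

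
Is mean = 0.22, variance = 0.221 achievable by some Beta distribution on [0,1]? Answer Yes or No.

No

The Beta variance bound is σ² < μ(1−μ).
Here μ(1−μ) = 0.22×0.78 = 0.1716, and 0.221 ≥ 0.1716.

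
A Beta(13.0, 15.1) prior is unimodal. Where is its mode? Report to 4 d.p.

With α,β > 1, mode = (α−1)/(α+β−2) = 12.0/26.1 = 0.4598.

0.4598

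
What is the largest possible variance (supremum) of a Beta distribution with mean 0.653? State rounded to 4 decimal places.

0.2266

For fixed mean μ the Beta variance is μ(1−μ)/(α+β+1), increasing as α+β decreases.
Its least upper bound (not attained) is μ(1−μ) = 0.653·0.347 = 0.2266.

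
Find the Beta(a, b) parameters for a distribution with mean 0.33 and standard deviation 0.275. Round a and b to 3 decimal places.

First σ² = 0.075625. Setting a = μn, b = (1−μ)n with n = a+b,
μ(1−μ)/(n+1) = 0.075625 ⇒ n+1 = 0.2211/0.075625 = 2.9236 ⇒ n = 1.9236.
Hence a = 0.33×1.9236 = 0.635, b = 0.67×1.9236 = 1.289.

a = 0.635, b = 1.289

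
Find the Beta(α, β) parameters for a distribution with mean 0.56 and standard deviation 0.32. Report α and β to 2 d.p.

α = 0.79, β = 0.62

Variance = 0.32² = 0.1024. The moment-matching identity α+β = μ(1−μ)/Var − 1 gives
α+β = 0.2464/0.1024 − 1 = 1.4062, so α = μ·1.4062 = 0.79 and β = (1−μ)·1.4062 = 0.62.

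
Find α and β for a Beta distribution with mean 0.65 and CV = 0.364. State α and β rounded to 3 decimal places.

α = 1.992, β = 1.072

σ = CV·μ = 0.364×0.65 = 0.23660, so σ² = 0.055980.
s+1 = μ(1−μ)/σ² = 0.2275/0.055980 = 4.0640, so s = α+β = 3.0640.
α = μs = 1.992, β = (1−μ)s = 1.072.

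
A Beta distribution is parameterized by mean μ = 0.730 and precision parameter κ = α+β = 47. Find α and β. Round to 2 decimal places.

Split κ in proportion μ : (1−μ): α = 0.730·47 = 34.31, β = 47 − 34.31 = 12.69.

α = 34.31, β = 12.69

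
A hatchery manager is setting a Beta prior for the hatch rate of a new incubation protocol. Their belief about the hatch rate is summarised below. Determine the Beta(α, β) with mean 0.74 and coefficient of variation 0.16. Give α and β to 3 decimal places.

α = 9.416, β = 3.308

Var = (CV·μ)² = (0.16×0.74)² = 0.014019.
α+β = μ(1−μ)/Var − 1 = 0.1924/0.014019 − 1 = 12.7247.
Thus α = 0.74·12.7247 = 9.416 and β = 0.26·12.7247 = 3.308.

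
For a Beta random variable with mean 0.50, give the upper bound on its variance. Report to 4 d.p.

Var = μ(1−μ)/(α+β+1), which approaches μ(1−μ) as α+β → 0.
So the supremum is μ(1−μ) = 0.50×0.50 = 0.2500.

0.2500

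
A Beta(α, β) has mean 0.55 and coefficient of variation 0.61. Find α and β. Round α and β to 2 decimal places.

Var = (CV·μ)² = (0.61×0.55)² = 0.112560.
α+β = μ(1−μ)/Var − 1 = 0.2475/0.112560 − 1 = 1.1988.
Thus α = 0.55·1.1988 = 0.66 and β = 0.45·1.1988 = 0.54.

α = 0.66, β = 0.54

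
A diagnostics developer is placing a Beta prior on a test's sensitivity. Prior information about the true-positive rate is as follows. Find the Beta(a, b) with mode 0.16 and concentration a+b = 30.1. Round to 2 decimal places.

a = 5.50, b = 24.60

Since the density peak of Beta(a,b) is at (a−1)/(a+b−2),
a = 1 + 0.16(30.1−2) = 5.50 and b = 30.1 − 5.50 = 24.60.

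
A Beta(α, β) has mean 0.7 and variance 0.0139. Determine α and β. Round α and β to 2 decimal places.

By moment matching, α+β = μ(1−μ)/σ² − 1 = (0.7·0.3)/0.0139 − 1 = 15.1079 − 1 = 14.1079.
Since α/(α+β) = μ, α = 0.7·14.1079 = 9.88 and β = 0.3·14.1079 = 4.23.

α = 9.88, β = 4.23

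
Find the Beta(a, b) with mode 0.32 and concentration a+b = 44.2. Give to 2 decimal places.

a = 14.50, b = 29.70

Since the density peak of Beta(a,b) is at (a−1)/(a+b−2),
a = 1 + 0.32(44.2−2) = 14.50 and b = 44.2 − 14.50 = 29.70.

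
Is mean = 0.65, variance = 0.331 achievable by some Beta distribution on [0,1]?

For any Beta, Var(X) < E[X]·(1−E[X]).
Here μ(1−μ) = 0.65×0.35 = 0.2275, and 0.331 ≥ 0.2275.

No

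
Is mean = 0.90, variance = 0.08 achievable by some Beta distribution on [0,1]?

Yes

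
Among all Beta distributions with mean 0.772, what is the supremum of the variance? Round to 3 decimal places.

For fixed mean μ the Beta variance is μ(1−μ)/(α+β+1), increasing as α+β decreases.
Its least upper bound (not attained) is μ(1−μ) = 0.772·0.228 = 0.176.

0.176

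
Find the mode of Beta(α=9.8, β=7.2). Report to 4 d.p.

0.5867

The density x^(α−1)(1−x)^(β−1) is maximised at (α−1)/(α+β−2) = 8.8/15.0 = 0.5867.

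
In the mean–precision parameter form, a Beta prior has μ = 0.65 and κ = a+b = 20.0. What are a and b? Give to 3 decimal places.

Split κ in proportion μ : (1−μ): a = 0.65·20.0 = 13.000, b = 20.0 − 13.000 = 7.000.

a = 13.000, b = 7.000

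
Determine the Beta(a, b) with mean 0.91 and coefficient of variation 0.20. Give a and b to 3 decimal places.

a = 1.340, b = 0.133

σ = CV·μ = 0.20×0.91 = 0.18200, so σ² = 0.033124.
s+1 = μ(1−μ)/σ² = 0.0819/0.033124 = 2.4725, so s = a+b = 1.4725.
a = μs = 1.340, b = (1−μ)s = 0.133.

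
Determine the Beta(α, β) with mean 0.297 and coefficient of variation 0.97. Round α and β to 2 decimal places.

α = 0.45, β = 1.07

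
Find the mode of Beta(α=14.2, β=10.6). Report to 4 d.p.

0.5789

The density x^(α−1)(1−x)^(β−1) is maximised at (α−1)/(α+β−2) = 13.2/22.8 = 0.5789.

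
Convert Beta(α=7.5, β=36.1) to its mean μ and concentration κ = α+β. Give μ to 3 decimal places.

μ = 0.172, κ = 43.6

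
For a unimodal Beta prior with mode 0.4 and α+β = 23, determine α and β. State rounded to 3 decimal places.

α = 9.400, β = 13.600

Since the density peak of Beta(α,β) is at (α−1)/(α+β−2),
α = 1 + 0.4(23−2) = 9.400 and β = 23 − 9.400 = 13.600.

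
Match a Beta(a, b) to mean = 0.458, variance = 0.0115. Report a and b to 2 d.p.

Write ν = a+b; then a = μν and Var = μ(1−μ)/(ν+1).
ν = μ(1−μ)/Var − 1 = 0.248236/0.0115 − 1 = 20.5857.
a = 0.458·20.5857 = 9.43, b = 0.542·20.5857 = 11.16.

a = 9.43, b = 11.16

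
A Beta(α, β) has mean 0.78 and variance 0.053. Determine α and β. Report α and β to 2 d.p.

α = 1.75, β = 0.49

By moment matching, α+β = μ(1−μ)/σ² − 1 = (0.78·0.22)/0.053 − 1 = 3.2377 − 1 = 2.2377.
Since α/(α+β) = μ, α = 0.78·2.2377 = 1.75 and β = 0.22·2.2377 = 0.49.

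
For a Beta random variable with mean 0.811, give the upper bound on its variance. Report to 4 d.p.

For fixed mean μ the Beta variance is μ(1−μ)/(α+β+1), increasing as α+β decreases.
Its least upper bound (not attained) is μ(1−μ) = 0.811·0.189 = 0.1533.

0.1533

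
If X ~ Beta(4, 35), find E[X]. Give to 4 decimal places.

E[X] = α/(α+β) = 4/39 = 0.1026.

0.1026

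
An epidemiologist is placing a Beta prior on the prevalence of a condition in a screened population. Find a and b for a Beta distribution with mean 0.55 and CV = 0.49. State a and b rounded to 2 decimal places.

a = 1.32, b = 1.08

σ = CV·μ = 0.49×0.55 = 0.26950, so σ² = 0.072630.
s+1 = μ(1−μ)/σ² = 0.2475/0.072630 = 3.4077, so s = a+b = 2.4077.
a = μs = 1.32, b = (1−μ)s = 1.08.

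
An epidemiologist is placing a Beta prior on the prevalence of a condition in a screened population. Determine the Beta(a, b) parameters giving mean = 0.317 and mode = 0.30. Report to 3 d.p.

Let s = a+b. Mean gives a = μs = 0.317s; mode gives (a−1)/(s−2) = 0.30.
Substituting: 0.317s − 1 = 0.30(s−2) = 0.30s − 0.60, so 0.017s = 0.40 and s = 23.5294.
Then a = 0.317×23.5294 = 7.459 and b = s−a = 16.071.

a = 7.459, b = 16.071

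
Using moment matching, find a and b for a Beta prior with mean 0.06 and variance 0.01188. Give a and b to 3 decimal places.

By moment matching, a+b = μ(1−μ)/σ² − 1 = (0.06·0.94)/0.01188 − 1 = 4.7475 − 1 = 3.7475.
Since a/(a+b) = μ, a = 0.06·3.7475 = 0.225 and b = 0.94·3.7475 = 3.523.

a = 0.225, b = 3.523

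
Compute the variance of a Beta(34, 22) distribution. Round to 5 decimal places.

0.00418

Var = αβ/[(α+β)²(α+β+1)] = (34×22)/(56²×57) = 748/178752 = 0.00418.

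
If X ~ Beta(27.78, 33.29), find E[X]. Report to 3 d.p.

0.455

E[X] = α/(α+β) = 27.78/61.07 = 0.455.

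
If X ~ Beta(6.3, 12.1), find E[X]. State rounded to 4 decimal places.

The Beta mean is α/(α+β) = 6.3/(6.3+12.1) = 0.3424.

0.3424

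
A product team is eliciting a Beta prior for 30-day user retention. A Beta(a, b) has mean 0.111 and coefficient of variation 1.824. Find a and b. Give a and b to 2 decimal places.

σ = CV·μ = 1.824×0.111 = 0.20246, so σ² = 0.040992.
s+1 = μ(1−μ)/σ² = 0.098679/0.040992 = 2.4073, so s = a+b = 1.4073.
a = μs = 0.16, b = (1−μ)s = 1.25.

a = 0.16, b = 1.25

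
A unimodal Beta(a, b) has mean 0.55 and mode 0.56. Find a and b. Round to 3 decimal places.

a = 6.600, b = 5.400

With s = a+b: μ = a/s and mode = (a−1)/(s−2). Eliminating a = μs,
μs − 1 = m(s−2) ⇒ s(μ−m) = 1−2m ⇒ s = -0.12/-0.01 = 12.0000.
So a = μs = 6.600, b = (1−μ)s = 5.400.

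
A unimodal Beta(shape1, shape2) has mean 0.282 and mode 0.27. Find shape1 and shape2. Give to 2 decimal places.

Let s = shape1+shape2. Mean gives shape1 = μs = 0.282s; mode gives (shape1−1)/(s−2) = 0.27.
Substituting: 0.282s − 1 = 0.27(s−2) = 0.27s − 0.54, so 0.012s = 0.46 and s = 38.3333.
Then shape1 = 0.282×38.3333 = 10.81 and shape2 = s−shape1 = 27.52.

shape1 = 10.81, shape2 = 27.52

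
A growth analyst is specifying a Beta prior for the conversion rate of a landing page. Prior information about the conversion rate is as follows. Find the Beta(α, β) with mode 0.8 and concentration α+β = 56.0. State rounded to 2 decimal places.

α = 44.20, β = 11.80

Mode = (α−1)/(κ−2) with κ = α+β, so α−1 = 0.8·54.0 = 43.20.
α = 44.20; β = κ − α = 11.80.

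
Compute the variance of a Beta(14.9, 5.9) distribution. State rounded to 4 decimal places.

0.0093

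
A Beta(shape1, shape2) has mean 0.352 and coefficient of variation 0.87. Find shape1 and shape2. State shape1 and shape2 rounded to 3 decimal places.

shape1 = 0.504, shape2 = 0.928

σ = CV·μ = 0.87×0.352 = 0.30624, so σ² = 0.093783.
s+1 = μ(1−μ)/σ² = 0.228096/0.093783 = 2.4322, so s = shape1+shape2 = 1.4322.
shape1 = μs = 0.504, shape2 = (1−μ)s = 0.928.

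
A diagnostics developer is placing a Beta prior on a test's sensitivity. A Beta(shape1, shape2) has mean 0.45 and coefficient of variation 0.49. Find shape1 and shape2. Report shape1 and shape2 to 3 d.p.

σ = CV·μ = 0.49×0.45 = 0.22050, so σ² = 0.048620.
s+1 = μ(1−μ)/σ² = 0.2475/0.048620 = 5.0905, so s = shape1+shape2 = 4.0905.
shape1 = μs = 1.841, shape2 = (1−μ)s = 2.250.

shape1 = 1.841, shape2 = 2.250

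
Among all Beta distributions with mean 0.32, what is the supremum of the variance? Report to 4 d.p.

0.2176

Var = μ(1−μ)/(α+β+1), which approaches μ(1−μ) as α+β → 0.
So the supremum is μ(1−μ) = 0.32×0.68 = 0.2176.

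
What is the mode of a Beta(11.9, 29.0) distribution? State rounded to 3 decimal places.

With α,β > 1, mode = (α−1)/(α+β−2) = 10.9/38.9 = 0.280.

0.280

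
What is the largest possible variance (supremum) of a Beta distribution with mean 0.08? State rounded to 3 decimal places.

0.074

For fixed mean μ the Beta variance is μ(1−μ)/(α+β+1), increasing as α+β decreases.
Its least upper bound (not attained) is μ(1−μ) = 0.08·0.92 = 0.074.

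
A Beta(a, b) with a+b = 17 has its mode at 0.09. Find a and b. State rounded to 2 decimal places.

Mode = (a−1)/(κ−2) with κ = a+b, so a−1 = 0.09·15 = 1.35.
a = 2.35; b = κ − a = 14.65.

a = 2.35, b = 14.65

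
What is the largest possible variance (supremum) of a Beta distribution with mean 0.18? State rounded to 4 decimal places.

For fixed mean μ the Beta variance is μ(1−μ)/(α+β+1), increasing as α+β decreases.
Its least upper bound (not attained) is μ(1−μ) = 0.18·0.82 = 0.1476.

0.1476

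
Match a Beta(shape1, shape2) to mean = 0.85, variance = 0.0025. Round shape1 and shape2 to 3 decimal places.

shape1 = 42.500, shape2 = 7.500

Let s = shape1+shape2. The Beta variance is μ(1−μ)/(s+1).
So s+1 = μ(1−μ)/σ² = (0.85×0.15)/0.0025 = 0.1275/0.0025 = 51.0000, giving s = 50.0000.
Then shape1 = μs = 0.85×50.0000 = 42.500 and shape2 = (1−μ)s = 0.15×50.0000 = 7.500.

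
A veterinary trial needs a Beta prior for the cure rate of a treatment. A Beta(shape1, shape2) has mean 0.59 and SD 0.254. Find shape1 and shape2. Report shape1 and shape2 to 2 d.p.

Variance = 0.254² = 0.064516. The moment-matching identity shape1+shape2 = μ(1−μ)/Var − 1 gives
shape1+shape2 = 0.2419/0.064516 − 1 = 2.7495, so shape1 = μ·2.7495 = 1.62 and shape2 = (1−μ)·2.7495 = 1.13.

shape1 = 1.62, shape2 = 1.13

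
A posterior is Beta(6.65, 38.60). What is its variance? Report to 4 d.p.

0.0027

Var = αβ/[(α+β)²(α+β+1)] = (6.65×38.60)/(45.25²×46.25) = 256.6900/94699.765625 = 0.0027.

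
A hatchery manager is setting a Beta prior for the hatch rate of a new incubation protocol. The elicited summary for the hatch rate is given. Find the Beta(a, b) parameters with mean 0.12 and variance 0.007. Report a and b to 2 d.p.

a = 1.69, b = 12.40

By moment matching, a+b = μ(1−μ)/σ² − 1 = (0.12·0.88)/0.007 − 1 = 15.0857 − 1 = 14.0857.
Since a/(a+b) = μ, a = 0.12·14.0857 = 1.69 and b = 0.88·14.0857 = 12.40.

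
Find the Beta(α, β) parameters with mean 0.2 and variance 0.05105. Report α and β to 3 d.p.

By moment matching, α+β = μ(1−μ)/σ² − 1 = (0.2·0.8)/0.05105 − 1 = 3.1342 − 1 = 2.1342.
Since α/(α+β) = μ, α = 0.2·2.1342 = 0.427 and β = 0.8·2.1342 = 1.707.

α = 0.427, β = 1.707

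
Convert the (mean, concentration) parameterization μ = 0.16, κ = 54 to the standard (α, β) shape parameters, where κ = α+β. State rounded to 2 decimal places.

Split κ in proportion μ : (1−μ): α = 0.16·54 = 8.64, β = 54 − 8.64 = 45.36.

α = 8.64, β = 45.36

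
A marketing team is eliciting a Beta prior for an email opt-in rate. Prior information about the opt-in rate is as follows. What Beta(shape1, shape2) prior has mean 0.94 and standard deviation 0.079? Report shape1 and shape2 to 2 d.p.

σ² = 0.079² = 0.006241.
With s = shape1+shape2, Var = μ(1−μ)/(s+1), so s+1 = (0.94×0.06)/0.006241 = 9.0370 and s = 8.0370.
shape1 = μs = 7.55, shape2 = (1−μ)s = 0.48.

shape1 = 7.55, shape2 = 0.48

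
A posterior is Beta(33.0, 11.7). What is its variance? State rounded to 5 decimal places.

0.00423

α+β = 44.7 and αβ = 386.10, so Var = αβ/[(α+β)²(α+β+1)] = 386.10/91312.713 = 0.00423.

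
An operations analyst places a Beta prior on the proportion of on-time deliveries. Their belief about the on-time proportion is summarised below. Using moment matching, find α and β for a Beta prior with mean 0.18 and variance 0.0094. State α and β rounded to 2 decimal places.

α = 2.65, β = 12.06

Let s = α+β. The Beta variance is μ(1−μ)/(s+1).
So s+1 = μ(1−μ)/σ² = (0.18×0.82)/0.0094 = 0.1476/0.0094 = 15.7021, giving s = 14.7021.
Then α = μs = 0.18×14.7021 = 2.65 and β = (1−μ)s = 0.82×14.7021 = 12.06.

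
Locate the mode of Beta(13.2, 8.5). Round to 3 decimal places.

0.619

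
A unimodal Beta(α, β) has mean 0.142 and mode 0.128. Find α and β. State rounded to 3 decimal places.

α = 7.546, β = 45.597

With s = α+β: μ = α/s and mode = (α−1)/(s−2). Eliminating α = μs,
μs − 1 = m(s−2) ⇒ s(μ−m) = 1−2m ⇒ s = 0.744/0.014 = 53.1429.
So α = μs = 7.546, β = (1−μ)s = 45.597.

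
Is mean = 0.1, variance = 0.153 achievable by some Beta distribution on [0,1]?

For any Beta, Var(X) < E[X]·(1−E[X]).
Here μ(1−μ) = 0.1×0.9 = 0.09, and 0.153 ≥ 0.09.

No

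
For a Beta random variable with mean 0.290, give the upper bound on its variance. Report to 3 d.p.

0.206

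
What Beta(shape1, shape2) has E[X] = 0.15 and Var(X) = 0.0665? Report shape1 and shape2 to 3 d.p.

Write ν = shape1+shape2; then shape1 = μν and Var = μ(1−μ)/(ν+1).
ν = μ(1−μ)/Var − 1 = 0.1275/0.0665 − 1 = 0.9173.
shape1 = 0.15·0.9173 = 0.138, shape2 = 0.85·0.9173 = 0.780.

shape1 = 0.138, shape2 = 0.780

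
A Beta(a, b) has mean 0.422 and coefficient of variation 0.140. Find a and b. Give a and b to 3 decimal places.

σ = CV·μ = 0.140×0.422 = 0.05908, so σ² = 0.003490.
s+1 = μ(1−μ)/σ² = 0.243916/0.003490 = 69.8810, so s = a+b = 68.8810.
a = μs = 29.068, b = (1−μ)s = 39.813.

a = 29.068, b = 39.813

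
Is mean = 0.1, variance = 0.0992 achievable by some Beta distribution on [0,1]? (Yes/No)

No

The Beta variance bound is σ² < μ(1−μ).
Here μ(1−μ) = 0.1×0.9 = 0.09, and 0.0992 ≥ 0.09.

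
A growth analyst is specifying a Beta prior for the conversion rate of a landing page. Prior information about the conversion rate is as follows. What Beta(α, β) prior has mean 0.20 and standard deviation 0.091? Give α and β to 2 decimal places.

First σ² = 0.008281. Setting α = μn, β = (1−μ)n with n = α+β,
μ(1−μ)/(n+1) = 0.008281 ⇒ n+1 = 0.1600/0.008281 = 19.3213 ⇒ n = 18.3213.
Hence α = 0.20×18.3213 = 3.66, β = 0.80×18.3213 = 14.66.

α = 3.66, β = 14.66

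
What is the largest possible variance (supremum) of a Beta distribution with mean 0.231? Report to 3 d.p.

Var = μ(1−μ)/(α+β+1), which approaches μ(1−μ) as α+β → 0.
So the supremum is μ(1−μ) = 0.231×0.769 = 0.178.

0.178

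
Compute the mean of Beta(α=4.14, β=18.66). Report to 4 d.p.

The Beta mean is α/(α+β) = 4.14/(4.14+18.66) = 0.1816.

0.1816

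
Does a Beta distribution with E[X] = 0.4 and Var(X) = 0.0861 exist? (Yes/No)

For any Beta, Var(X) < E[X]·(1−E[X]).
Here μ(1−μ) = 0.4×0.6 = 0.24, and 0.0861 < 0.24.

Yes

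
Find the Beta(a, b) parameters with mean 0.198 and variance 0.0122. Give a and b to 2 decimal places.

a = 2.38, b = 9.64

By moment matching, a+b = μ(1−μ)/σ² − 1 = (0.198·0.802)/0.0122 − 1 = 13.0161 − 1 = 12.0161.
Since a/(a+b) = μ, a = 0.198·12.0161 = 2.38 and b = 0.802·12.0161 = 9.64.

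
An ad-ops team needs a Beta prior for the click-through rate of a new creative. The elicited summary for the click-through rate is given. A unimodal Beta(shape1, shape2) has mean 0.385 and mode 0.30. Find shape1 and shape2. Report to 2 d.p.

shape1 = 1.81, shape2 = 2.89

With s = shape1+shape2: μ = shape1/s and mode = (shape1−1)/(s−2). Eliminating shape1 = μs,
μs − 1 = m(s−2) ⇒ s(μ−m) = 1−2m ⇒ s = 0.40/0.085 = 4.7059.
So shape1 = μs = 1.81, shape2 = (1−μ)s = 2.89.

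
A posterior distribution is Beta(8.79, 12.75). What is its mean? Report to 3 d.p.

E[X] = α/(α+β) = 8.79/21.54 = 0.408.

0.408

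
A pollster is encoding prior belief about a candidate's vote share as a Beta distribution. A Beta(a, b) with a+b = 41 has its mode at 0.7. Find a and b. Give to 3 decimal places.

a = 28.300, b = 12.700

Since the density peak of Beta(a,b) is at (a−1)/(a+b−2),
a = 1 + 0.7(41−2) = 28.300 and b = 41 − 28.300 = 12.700.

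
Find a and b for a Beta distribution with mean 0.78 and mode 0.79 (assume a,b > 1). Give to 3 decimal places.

With s = a+b: μ = a/s and mode = (a−1)/(s−2). Eliminating a = μs,
μs − 1 = m(s−2) ⇒ s(μ−m) = 1−2m ⇒ s = -0.58/-0.01 = 58.0000.
So a = μs = 45.240, b = (1−μ)s = 12.760.

a = 45.240, b = 12.760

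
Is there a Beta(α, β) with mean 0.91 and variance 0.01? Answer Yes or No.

A Beta with mean μ has variance μ(1−μ)/(α+β+1) < μ(1−μ).
Here μ(1−μ) = 0.91×0.09 = 0.0819, and 0.01 < 0.0819.

Yes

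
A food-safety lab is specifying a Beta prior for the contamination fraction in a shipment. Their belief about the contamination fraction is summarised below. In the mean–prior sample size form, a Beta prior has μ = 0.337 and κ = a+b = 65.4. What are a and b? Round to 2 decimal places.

a = 22.04, b = 43.36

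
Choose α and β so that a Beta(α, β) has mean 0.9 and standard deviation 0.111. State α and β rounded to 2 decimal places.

Variance = 0.111² = 0.012321. The moment-matching identity α+β = μ(1−μ)/Var − 1 gives
α+β = 0.09/0.012321 − 1 = 6.3046, so α = μ·6.3046 = 5.67 and β = (1−μ)·6.3046 = 0.63.

α = 5.67, β = 0.63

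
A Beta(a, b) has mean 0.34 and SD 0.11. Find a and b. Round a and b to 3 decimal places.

a = 5.965, b = 11.580

Variance = 0.11² = 0.0121. The moment-matching identity a+b = μ(1−μ)/Var − 1 gives
a+b = 0.2244/0.0121 − 1 = 17.5455, so a = μ·17.5455 = 5.965 and b = (1−μ)·17.5455 = 11.580.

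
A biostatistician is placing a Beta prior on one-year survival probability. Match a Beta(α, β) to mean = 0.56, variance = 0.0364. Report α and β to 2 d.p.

α = 3.23, β = 2.54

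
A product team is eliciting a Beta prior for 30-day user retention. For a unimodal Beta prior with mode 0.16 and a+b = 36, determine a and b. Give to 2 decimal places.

a = 6.44, b = 29.56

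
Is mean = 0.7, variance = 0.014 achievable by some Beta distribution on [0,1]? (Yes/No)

The Beta variance bound is σ² < μ(1−μ).
Here μ(1−μ) = 0.7×0.3 = 0.21, and 0.014 < 0.21.

Yes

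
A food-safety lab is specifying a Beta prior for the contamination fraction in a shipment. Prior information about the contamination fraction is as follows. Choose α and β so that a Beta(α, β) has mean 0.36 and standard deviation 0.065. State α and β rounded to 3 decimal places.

α = 19.272, β = 34.261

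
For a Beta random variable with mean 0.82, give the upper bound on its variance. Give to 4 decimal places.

For fixed mean μ the Beta variance is μ(1−μ)/(α+β+1), increasing as α+β decreases.
Its least upper bound (not attained) is μ(1−μ) = 0.82·0.18 = 0.1476.

0.1476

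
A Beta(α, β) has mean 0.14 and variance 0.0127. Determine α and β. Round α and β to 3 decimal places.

α = 1.187, β = 7.293

Let s = α+β. The Beta variance is μ(1−μ)/(s+1).
So s+1 = μ(1−μ)/σ² = (0.14×0.86)/0.0127 = 0.1204/0.0127 = 9.4803, giving s = 8.4803.
Then α = μs = 0.14×8.4803 = 1.187 and β = (1−μ)s = 0.86×8.4803 = 7.293.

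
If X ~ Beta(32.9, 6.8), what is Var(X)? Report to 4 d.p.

α+β = 39.7 and αβ = 223.72, so Var = αβ/[(α+β)²(α+β+1)] = 223.72/64146.863 = 0.0035.

0.0035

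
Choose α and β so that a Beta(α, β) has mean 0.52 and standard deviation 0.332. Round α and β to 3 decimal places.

α = 0.658, β = 0.607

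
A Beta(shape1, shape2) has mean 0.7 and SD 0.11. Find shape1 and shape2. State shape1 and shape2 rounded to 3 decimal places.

shape1 = 11.449, shape2 = 4.907

First σ² = 0.0121. Setting shape1 = μn, shape2 = (1−μ)n with n = shape1+shape2,
μ(1−μ)/(n+1) = 0.0121 ⇒ n+1 = 0.21/0.0121 = 17.3554 ⇒ n = 16.3554.
Hence shape1 = 0.7×16.3554 = 11.449, shape2 = 0.3×16.3554 = 4.907.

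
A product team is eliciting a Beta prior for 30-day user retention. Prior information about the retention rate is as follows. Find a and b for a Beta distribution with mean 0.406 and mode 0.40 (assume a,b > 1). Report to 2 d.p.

Let s = a+b. Mean gives a = μs = 0.406s; mode gives (a−1)/(s−2) = 0.40.
Substituting: 0.406s − 1 = 0.40(s−2) = 0.40s − 0.80, so 0.006s = 0.20 and s = 33.3333.
Then a = 0.406×33.3333 = 13.53 and b = s−a = 19.80.

a = 13.53, b = 19.80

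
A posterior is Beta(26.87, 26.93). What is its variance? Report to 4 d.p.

0.0046

μ = 26.87/53.80 = 0.499442; Var = μ(1−μ)/(α+β+1) = 0.2499997/54.80 = 0.0046.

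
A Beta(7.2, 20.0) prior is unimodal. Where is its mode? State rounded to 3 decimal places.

With α,β > 1, mode = (α−1)/(α+β−2) = 6.2/25.2 = 0.246.

0.246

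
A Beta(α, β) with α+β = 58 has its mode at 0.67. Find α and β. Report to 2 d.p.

Since the density peak of Beta(α,β) is at (α−1)/(α+β−2),
α = 1 + 0.67(58−2) = 38.52 and β = 58 − 38.52 = 19.48.

α = 38.52, β = 19.48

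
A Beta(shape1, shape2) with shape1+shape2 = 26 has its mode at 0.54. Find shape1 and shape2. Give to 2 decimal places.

shape1 = 13.96, shape2 = 12.04

Mode = (shape1−1)/(κ−2) with κ = shape1+shape2, so shape1−1 = 0.54·24 = 12.96.
shape1 = 13.96; shape2 = κ − shape1 = 12.04.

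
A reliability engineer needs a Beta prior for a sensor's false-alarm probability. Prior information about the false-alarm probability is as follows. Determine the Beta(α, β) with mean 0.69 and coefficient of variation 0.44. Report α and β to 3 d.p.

α = 0.911, β = 0.409

Var = (CV·μ)² = (0.44×0.69)² = 0.092173.
α+β = μ(1−μ)/Var − 1 = 0.2139/0.092173 − 1 = 1.3206.
Thus α = 0.69·1.3206 = 0.911 and β = 0.31·1.3206 = 0.409.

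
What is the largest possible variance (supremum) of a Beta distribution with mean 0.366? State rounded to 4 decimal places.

For fixed mean μ the Beta variance is μ(1−μ)/(α+β+1), increasing as α+β decreases.
Its least upper bound (not attained) is μ(1−μ) = 0.366·0.634 = 0.2320.

0.2320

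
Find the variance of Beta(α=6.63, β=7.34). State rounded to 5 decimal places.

0.01666

Var = αβ/[(α+β)²(α+β+1)] = (6.63×7.34)/(13.97²×14.97) = 48.6642/2921.558673 = 0.01666.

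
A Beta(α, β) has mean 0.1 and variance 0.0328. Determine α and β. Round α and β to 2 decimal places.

α = 0.17, β = 1.57

Let s = α+β. The Beta variance is μ(1−μ)/(s+1).
So s+1 = μ(1−μ)/σ² = (0.1×0.9)/0.0328 = 0.09/0.0328 = 2.7439, giving s = 1.7439.
Then α = μs = 0.1×1.7439 = 0.17 and β = (1−μ)s = 0.9×1.7439 = 1.57.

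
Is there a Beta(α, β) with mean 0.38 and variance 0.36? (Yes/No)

No

For any Beta, Var(X) < E[X]·(1−E[X]).
Here μ(1−μ) = 0.38×0.62 = 0.2356, and 0.36 ≥ 0.2356.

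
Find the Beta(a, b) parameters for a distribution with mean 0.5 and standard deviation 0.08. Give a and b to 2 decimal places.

a = 19.03, b = 19.03

Variance = 0.08² = 0.0064. The moment-matching identity a+b = μ(1−μ)/Var − 1 gives
a+b = 0.25/0.0064 − 1 = 38.0625, so a = μ·38.0625 = 19.03 and b = (1−μ)·38.0625 = 19.03.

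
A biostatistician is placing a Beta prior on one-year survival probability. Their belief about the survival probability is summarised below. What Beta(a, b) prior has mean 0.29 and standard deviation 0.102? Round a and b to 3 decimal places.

a = 5.449, b = 13.341

First σ² = 0.010404. Setting a = μn, b = (1−μ)n with n = a+b,
μ(1−μ)/(n+1) = 0.010404 ⇒ n+1 = 0.2059/0.010404 = 19.7905 ⇒ n = 18.7905.
Hence a = 0.29×18.7905 = 5.449, b = 0.71×18.7905 = 13.341.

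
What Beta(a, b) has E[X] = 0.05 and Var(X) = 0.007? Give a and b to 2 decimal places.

a = 0.29, b = 5.50

By moment matching, a+b = μ(1−μ)/σ² − 1 = (0.05·0.95)/0.007 − 1 = 6.7857 − 1 = 5.7857.
Since a/(a+b) = μ, a = 0.05·5.7857 = 0.29 and b = 0.95·5.7857 = 5.50.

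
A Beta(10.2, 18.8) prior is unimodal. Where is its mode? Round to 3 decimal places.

With α,β > 1, mode = (α−1)/(α+β−2) = 9.2/27.0 = 0.341.

0.341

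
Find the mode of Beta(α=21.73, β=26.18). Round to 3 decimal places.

0.452

The density x^(α−1)(1−x)^(β−1) is maximised at (α−1)/(α+β−2) = 20.73/45.91 = 0.452.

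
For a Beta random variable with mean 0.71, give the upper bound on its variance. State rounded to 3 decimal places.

0.206

For fixed mean μ the Beta variance is μ(1−μ)/(α+β+1), increasing as α+β decreases.
Its least upper bound (not attained) is μ(1−μ) = 0.71·0.29 = 0.206.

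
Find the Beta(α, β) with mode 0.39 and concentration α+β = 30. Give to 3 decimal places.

Since the density peak of Beta(α,β) is at (α−1)/(α+β−2),
α = 1 + 0.39(30−2) = 11.920 and β = 30 − 11.920 = 18.080.

α = 11.920, β = 18.080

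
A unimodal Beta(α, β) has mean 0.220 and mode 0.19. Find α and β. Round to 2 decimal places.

With s = α+β: μ = α/s and mode = (α−1)/(s−2). Eliminating α = μs,
μs − 1 = m(s−2) ⇒ s(μ−m) = 1−2m ⇒ s = 0.62/0.030 = 20.6667.
So α = μs = 4.55, β = (1−μ)s = 16.12.

α = 4.55, β = 16.12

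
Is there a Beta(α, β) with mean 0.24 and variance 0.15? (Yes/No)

Yes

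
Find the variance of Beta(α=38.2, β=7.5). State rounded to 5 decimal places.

0.00294

μ = 38.2/45.7 = 0.835886; Var = μ(1−μ)/(α+β+1) = 0.1371805/46.7 = 0.00294.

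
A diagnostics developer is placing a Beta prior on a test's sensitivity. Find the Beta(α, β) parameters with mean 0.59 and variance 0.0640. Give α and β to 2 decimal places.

Write ν = α+β; then α = μν and Var = μ(1−μ)/(ν+1).
ν = μ(1−μ)/Var − 1 = 0.2419/0.0640 − 1 = 2.7797.
α = 0.59·2.7797 = 1.64, β = 0.41·2.7797 = 1.14.

α = 1.64, β = 1.14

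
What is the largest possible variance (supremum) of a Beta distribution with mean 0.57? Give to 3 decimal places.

For fixed mean μ the Beta variance is μ(1−μ)/(α+β+1), increasing as α+β decreases.
Its least upper bound (not attained) is μ(1−μ) = 0.57·0.43 = 0.245.

0.245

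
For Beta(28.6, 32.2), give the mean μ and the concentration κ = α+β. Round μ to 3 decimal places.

μ = 0.470, κ = 60.8

κ = α+β = 28.6+32.2 = 60.8; μ = α/κ = 28.6/60.8 = 0.470.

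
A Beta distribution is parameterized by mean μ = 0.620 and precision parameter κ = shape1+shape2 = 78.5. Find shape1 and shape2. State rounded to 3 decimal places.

shape1 = 48.670, shape2 = 29.830

shape1 = μκ = 0.620×78.5 = 48.670 and shape2 = (1−μ)κ = 0.380×78.5 = 29.830.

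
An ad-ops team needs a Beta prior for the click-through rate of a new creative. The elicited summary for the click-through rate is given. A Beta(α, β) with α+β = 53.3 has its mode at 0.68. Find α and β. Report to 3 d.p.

Since the density peak of Beta(α,β) is at (α−1)/(α+β−2),
α = 1 + 0.68(53.3−2) = 35.884 and β = 53.3 − 35.884 = 17.416.

α = 35.884, β = 17.416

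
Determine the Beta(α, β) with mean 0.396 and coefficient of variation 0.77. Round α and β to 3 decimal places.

α = 0.623, β = 0.950

Var = (CV·μ)² = (0.77×0.396)² = 0.092976.
α+β = μ(1−μ)/Var − 1 = 0.239184/0.092976 − 1 = 1.5725.
Thus α = 0.396·1.5725 = 0.623 and β = 0.604·1.5725 = 0.950.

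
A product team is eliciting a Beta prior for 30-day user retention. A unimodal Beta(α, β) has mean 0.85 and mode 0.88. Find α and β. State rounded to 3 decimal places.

α = 21.533, β = 3.800

With s = α+β: μ = α/s and mode = (α−1)/(s−2). Eliminating α = μs,
μs − 1 = m(s−2) ⇒ s(μ−m) = 1−2m ⇒ s = -0.76/-0.03 = 25.3333.
So α = μs = 21.533, β = (1−μ)s = 3.800.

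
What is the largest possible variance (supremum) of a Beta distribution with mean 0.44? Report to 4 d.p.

0.2464

Var = μ(1−μ)/(α+β+1), which approaches μ(1−μ) as α+β → 0.
So the supremum is μ(1−μ) = 0.44×0.56 = 0.2464.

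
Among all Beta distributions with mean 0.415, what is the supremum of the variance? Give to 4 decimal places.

0.2428

For fixed mean μ the Beta variance is μ(1−μ)/(α+β+1), increasing as α+β decreases.
Its least upper bound (not attained) is μ(1−μ) = 0.415·0.585 = 0.2428.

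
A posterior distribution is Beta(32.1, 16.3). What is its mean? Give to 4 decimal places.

E[X] = α/(α+β) = 32.1/48.4 = 0.6632.

0.6632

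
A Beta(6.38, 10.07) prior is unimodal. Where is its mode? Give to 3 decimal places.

With α,β > 1, mode = (α−1)/(α+β−2) = 5.38/14.45 = 0.372.

0.372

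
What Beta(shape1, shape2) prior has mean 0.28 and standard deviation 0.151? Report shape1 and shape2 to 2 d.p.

shape1 = 2.20, shape2 = 5.65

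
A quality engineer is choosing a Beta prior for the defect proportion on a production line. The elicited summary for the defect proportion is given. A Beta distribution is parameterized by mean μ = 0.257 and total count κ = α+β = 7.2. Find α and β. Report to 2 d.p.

α = μκ = 0.257×7.2 = 1.85 and β = (1−μ)κ = 0.743×7.2 = 5.35.

α = 1.85, β = 5.35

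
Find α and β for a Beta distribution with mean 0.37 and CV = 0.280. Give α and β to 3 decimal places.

Var = (CV·μ)² = (0.280×0.37)² = 0.010733.
α+β = μ(1−μ)/Var − 1 = 0.2331/0.010733 − 1 = 20.7181.
Thus α = 0.37·20.7181 = 7.666 and β = 0.63·20.7181 = 13.052.

α = 7.666, β = 13.052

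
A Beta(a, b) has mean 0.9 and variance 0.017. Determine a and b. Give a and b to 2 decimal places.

a = 3.86, b = 0.43

By moment matching, a+b = μ(1−μ)/σ² − 1 = (0.9·0.1)/0.017 − 1 = 5.2941 − 1 = 4.2941.
Since a/(a+b) = μ, a = 0.9·4.2941 = 3.86 and b = 0.1·4.2941 = 0.43.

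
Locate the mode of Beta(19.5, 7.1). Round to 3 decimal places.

0.752

With α,β > 1, mode = (α−1)/(α+β−2) = 18.5/24.6 = 0.752.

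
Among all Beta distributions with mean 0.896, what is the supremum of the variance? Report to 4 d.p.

0.0932

Var = μ(1−μ)/(α+β+1), which approaches μ(1−μ) as α+β → 0.
So the supremum is μ(1−μ) = 0.896×0.104 = 0.0932.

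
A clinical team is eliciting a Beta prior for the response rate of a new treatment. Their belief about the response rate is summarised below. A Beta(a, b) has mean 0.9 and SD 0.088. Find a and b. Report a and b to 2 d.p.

First σ² = 0.007744. Setting a = μn, b = (1−μ)n with n = a+b,
μ(1−μ)/(n+1) = 0.007744 ⇒ n+1 = 0.09/0.007744 = 11.6219 ⇒ n = 10.6219.
Hence a = 0.9×10.6219 = 9.56, b = 0.1×10.6219 = 1.06.

a = 9.56, b = 1.06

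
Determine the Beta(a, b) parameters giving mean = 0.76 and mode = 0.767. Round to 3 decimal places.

a = 57.977, b = 18.309

Let s = a+b. Mean gives a = μs = 0.76s; mode gives (a−1)/(s−2) = 0.767.
Substituting: 0.76s − 1 = 0.767(s−2) = 0.767s − 1.534, so -0.007s = -0.534 and s = 76.2857.
Then a = 0.76×76.2857 = 57.977 and b = s−a = 18.309.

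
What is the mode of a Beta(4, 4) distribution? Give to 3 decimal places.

With α,β > 1, mode = (α−1)/(α+β−2) = 3/6 = 0.500.

0.500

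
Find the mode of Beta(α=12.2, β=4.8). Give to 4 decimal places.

0.7467

The density x^(α−1)(1−x)^(β−1) is maximised at (α−1)/(α+β−2) = 11.2/15.0 = 0.7467.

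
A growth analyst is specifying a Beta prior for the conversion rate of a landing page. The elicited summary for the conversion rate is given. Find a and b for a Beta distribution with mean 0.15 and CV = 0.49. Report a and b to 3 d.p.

a = 3.390, b = 19.211

σ = CV·μ = 0.49×0.15 = 0.07350, so σ² = 0.005402.
s+1 = μ(1−μ)/σ² = 0.1275/0.005402 = 23.6013, so s = a+b = 22.6013.
a = μs = 3.390, b = (1−μ)s = 19.211.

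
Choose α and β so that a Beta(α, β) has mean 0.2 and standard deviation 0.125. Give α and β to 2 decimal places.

α = 1.85, β = 7.39

σ² = 0.125² = 0.015625.
With s = α+β, Var = μ(1−μ)/(s+1), so s+1 = (0.2×0.8)/0.015625 = 10.2400 and s = 9.2400.
α = μs = 1.85, β = (1−μ)s = 7.39.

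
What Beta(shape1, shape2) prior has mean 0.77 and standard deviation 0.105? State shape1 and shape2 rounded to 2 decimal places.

Variance = 0.105² = 0.011025. The moment-matching identity shape1+shape2 = μ(1−μ)/Var − 1 gives
shape1+shape2 = 0.1771/0.011025 − 1 = 15.0635, so shape1 = μ·15.0635 = 11.60 and shape2 = (1−μ)·15.0635 = 3.46.

shape1 = 11.60, shape2 = 3.46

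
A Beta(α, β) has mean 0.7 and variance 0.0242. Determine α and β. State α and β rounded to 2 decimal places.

α = 5.37, β = 2.30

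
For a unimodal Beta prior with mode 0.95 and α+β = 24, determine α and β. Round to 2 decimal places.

Since the density peak of Beta(α,β) is at (α−1)/(α+β−2),
α = 1 + 0.95(24−2) = 21.90 and β = 24 − 21.90 = 2.10.

α = 21.90, β = 2.10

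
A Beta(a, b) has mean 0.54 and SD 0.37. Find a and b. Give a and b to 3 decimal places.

Variance = 0.37² = 0.1369. The moment-matching identity a+b = μ(1−μ)/Var − 1 gives
a+b = 0.2484/0.1369 − 1 = 0.8145, so a = μ·0.8145 = 0.440 and b = (1−μ)·0.8145 = 0.375.

a = 0.440, b = 0.375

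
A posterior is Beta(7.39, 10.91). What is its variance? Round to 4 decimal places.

0.0125

μ = 7.39/18.30 = 0.403825; Var = μ(1−μ)/(α+β+1) = 0.2407504/19.30 = 0.0125.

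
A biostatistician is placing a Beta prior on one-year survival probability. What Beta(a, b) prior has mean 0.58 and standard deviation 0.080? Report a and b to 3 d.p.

a = 21.496, b = 15.566

Variance = 0.080² = 0.006400. The moment-matching identity a+b = μ(1−μ)/Var − 1 gives
a+b = 0.2436/0.006400 − 1 = 37.0625, so a = μ·37.0625 = 21.496 and b = (1−μ)·37.0625 = 15.566.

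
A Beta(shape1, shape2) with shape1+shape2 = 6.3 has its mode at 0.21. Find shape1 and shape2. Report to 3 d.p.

shape1 = 1.903, shape2 = 4.397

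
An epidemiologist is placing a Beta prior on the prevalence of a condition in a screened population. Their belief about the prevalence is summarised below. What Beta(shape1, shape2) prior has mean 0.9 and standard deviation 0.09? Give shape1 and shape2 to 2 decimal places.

First σ² = 0.0081. Setting shape1 = μn, shape2 = (1−μ)n with n = shape1+shape2,
μ(1−μ)/(n+1) = 0.0081 ⇒ n+1 = 0.09/0.0081 = 11.1111 ⇒ n = 10.1111.
Hence shape1 = 0.9×10.1111 = 9.10, shape2 = 0.1×10.1111 = 1.01.

shape1 = 9.10, shape2 = 1.01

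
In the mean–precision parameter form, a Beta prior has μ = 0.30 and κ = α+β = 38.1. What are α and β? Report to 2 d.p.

α = 11.43, β = 26.67

α = μκ = 0.30×38.1 = 11.43 and β = (1−μ)κ = 0.70×38.1 = 26.67.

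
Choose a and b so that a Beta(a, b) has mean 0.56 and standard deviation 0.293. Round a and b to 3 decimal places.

a = 1.047, b = 0.823

First σ² = 0.085849. Setting a = μn, b = (1−μ)n with n = a+b,
μ(1−μ)/(n+1) = 0.085849 ⇒ n+1 = 0.2464/0.085849 = 2.8702 ⇒ n = 1.8702.
Hence a = 0.56×1.8702 = 1.047, b = 0.44×1.8702 = 0.823.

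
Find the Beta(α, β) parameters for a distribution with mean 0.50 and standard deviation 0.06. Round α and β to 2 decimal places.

α = 34.22, β = 34.22

σ² = 0.06² = 0.0036.
With s = α+β, Var = μ(1−μ)/(s+1), so s+1 = (0.50×0.50)/0.0036 = 69.4444 and s = 68.4444.
α = μs = 34.22, β = (1−μ)s = 34.22.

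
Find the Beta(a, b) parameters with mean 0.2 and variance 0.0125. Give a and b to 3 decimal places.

a = 2.360, b = 9.440

By moment matching, a+b = μ(1−μ)/σ² − 1 = (0.2·0.8)/0.0125 − 1 = 12.8000 − 1 = 11.8000.
Since a/(a+b) = μ, a = 0.2·11.8000 = 2.360 and b = 0.8·11.8000 = 9.440.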